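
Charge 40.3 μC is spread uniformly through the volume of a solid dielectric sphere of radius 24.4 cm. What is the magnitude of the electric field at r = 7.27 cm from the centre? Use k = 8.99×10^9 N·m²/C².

E = 1.81×10^6 V/m

Take a concentric spherical Gaussian surface of radius r = 7.27 cm (r < R).
Only the charge within r is enclosed: Q_enc = Q·(r/R)³ = (40.3 μC)·(7.27 cm/24.4 cm)³ = 1.066e-6 C.
Gauss's law: E·4πr² = Q_enc/ε₀.
E = k|Q_enc|/r² = (8.99×10^9)(1.066×10^-6)/(0.0727)² = 1.81×10^6 N/C.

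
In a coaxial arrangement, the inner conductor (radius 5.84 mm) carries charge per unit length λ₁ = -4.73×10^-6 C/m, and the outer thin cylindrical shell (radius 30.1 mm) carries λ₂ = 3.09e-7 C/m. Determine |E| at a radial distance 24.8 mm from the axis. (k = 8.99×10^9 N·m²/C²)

3.43×10^6 N/C

Coaxial Gaussian cylinder, radius r = 24.8 mm, length L (between the conductors, 5.84 mm < r < 30.1 mm).
Only the inner wire is enclosed; the outer shell contributes nothing inside itself. λ_enc = λ₁ = -4.73×10^-6 C/m.
By Gauss's law (flux through the curved wall only), E·2πrL = λ_enc L/ε₀.
E = 2k|λ_enc|/r = 2(8.99×10^9)(4.73×10^-6)/(0.0248) = 3.43×10^6 N/C.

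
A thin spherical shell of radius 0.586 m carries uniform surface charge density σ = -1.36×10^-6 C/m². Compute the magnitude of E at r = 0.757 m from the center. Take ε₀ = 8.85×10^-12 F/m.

Symmetry ⇒ E = E(r) r̂. Gaussian sphere of radius r = 0.757 m (r > 0.586 m).
The entire shell is enclosed: Q_enc = σ·4πR² = (-1.36e-6)·4π·(0.586)² = -5.869e-6 C.
Since E is radial and uniform over the Gaussian sphere, Φ = E·4πr² = Q_enc/ε₀.
E = |Q_enc|/(4πε₀r²) = (5.869×10^-6)/(4π·8.85×10^-12·(0.757)²) = 9.21×10^4 N/C.

|E| = 9.21×10^4 N/C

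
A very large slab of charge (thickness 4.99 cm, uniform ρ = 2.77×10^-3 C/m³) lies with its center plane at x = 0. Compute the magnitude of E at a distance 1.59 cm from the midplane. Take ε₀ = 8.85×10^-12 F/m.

|E| ≈ 4.98e6 N/C

By symmetry E is perpendicular to the slab. A Gaussian pillbox from −1.59 cm to +1.59 cm (face area A) lies entirely within the slab.
Q_enc = ρ·(2x)·A and flux = 2EA, so 2EA = 2ρxA/ε₀ ⇒ E = |ρ|x/ε₀.
E = (2.77×10^-3)(0.0159)/(8.85×10^-12) = 4.98×10^6 N/C.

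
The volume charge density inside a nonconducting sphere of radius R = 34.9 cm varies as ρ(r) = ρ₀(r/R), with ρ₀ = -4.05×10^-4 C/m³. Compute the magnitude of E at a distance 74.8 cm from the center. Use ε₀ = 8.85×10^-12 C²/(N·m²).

|E| ≈ 8.69×10^5 V/m

Symmetry ⇒ E = E(r) r̂. Gaussian sphere of radius r = 74.8 cm (r > R, all charge enclosed).
Q_enc = 4π ∫₀^R ρ₀(r'/R)^1 r'² dr' = 4πρ₀R³/4 = -5.409×10^-5 C.
Applying ∮E·dA = Q_enc/ε₀ with Φ = E(4πr²):
E = |Q_enc|/(4πε₀r²) = (5.409×10^-5)/(4π·8.85×10^-12·(0.748)²) = 8.69e5 N/C.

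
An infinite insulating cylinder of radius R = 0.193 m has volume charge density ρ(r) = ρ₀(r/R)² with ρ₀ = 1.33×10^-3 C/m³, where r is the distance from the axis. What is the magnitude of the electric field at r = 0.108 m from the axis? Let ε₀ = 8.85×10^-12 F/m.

By cylindrical symmetry E is radial; use a coaxial Gaussian cylinder of radius 0.108 m and length L (r < R).
λ_enc = ∫₀^r ρ(r')·2πr' dr' = (2πρ₀/R²)·r^4/4 = 7.63×10^-6 C/m.
Applying ∮E·dA = Q_enc/ε₀ with the end caps contributing no flux:
E = |λ_enc|/(2πε₀r) = (7.63×10^-6)/(2π·8.85×10^-12·0.108) = 1.27×10^6 N/C.

E ≈ 1.27×10^6 N/C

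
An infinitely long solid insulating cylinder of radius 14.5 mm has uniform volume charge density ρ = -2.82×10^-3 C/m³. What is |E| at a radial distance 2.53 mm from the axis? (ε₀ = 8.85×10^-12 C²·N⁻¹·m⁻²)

Take a coaxial cylindrical Gaussian surface of radius r = 2.53 mm and length L (r < R).
Enclosed charge per unit length: λ_enc = ρ·πr² = (-2.82e-3)π(0.00253)² = -5.671e-8 C/m.
Applying ∮E·dA = Q_enc/ε₀ with the end caps contributing no flux:
E = |λ_enc|/(2πε₀r) = (5.671×10^-8)/(2π·8.85×10^-12·0.00253) = 4.03e5 N/C.

|E| ≈ 4.03×10^5 N/C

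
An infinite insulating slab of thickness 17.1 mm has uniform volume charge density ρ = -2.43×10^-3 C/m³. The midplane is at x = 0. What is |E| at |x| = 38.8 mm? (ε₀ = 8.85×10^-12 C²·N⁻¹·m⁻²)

E ≈ 2.35×10^6 V/m

The point |x| = 38.8 mm lies outside the slab (half-thickness 0.00855 m). A symmetric pillbox spanning the full slab encloses Q_enc = ρ·d·A.
Flux = 2EA ⇒ E = |ρ|d/(2ε₀), independent of distance outside.
E = (2.43e-3)(0.0171)/(2·8.85×10^-12) = 2.35×10^6 N/C.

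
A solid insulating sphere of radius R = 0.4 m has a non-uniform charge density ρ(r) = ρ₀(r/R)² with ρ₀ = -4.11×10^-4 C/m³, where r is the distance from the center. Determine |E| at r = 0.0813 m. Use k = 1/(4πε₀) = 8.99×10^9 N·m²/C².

By spherical symmetry E is radial; choose a Gaussian sphere of radius r = 0.0813 m (r < R).
Q_enc = ∫₀^r ρ(r')·4πr'² dr' = (4πρ₀/R²) ∫₀^r r'^4 dr' = 4πρ₀ r^5/(5·R²) = -2.293×10^-8 C.
By Gauss's law, ∮E·dA = E·4πr² = Q_enc/ε₀.
E = k|Q_enc|/r² = (8.99×10^9)(2.293e-8)/(0.0813)² = 3.12×10^4 N/C.

E = 3.12×10^4 N/C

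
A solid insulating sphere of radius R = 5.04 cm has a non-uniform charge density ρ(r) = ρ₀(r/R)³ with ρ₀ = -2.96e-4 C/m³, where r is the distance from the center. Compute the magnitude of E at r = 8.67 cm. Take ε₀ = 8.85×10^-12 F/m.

E = 9.49×10^4 N/C

Symmetry ⇒ E = E(r) r̂. Gaussian sphere of radius r = 8.67 cm (r > R, all charge enclosed).
Q_enc = 4π ∫₀^R ρ₀(r'/R)^3 r'² dr' = 4πρ₀R³/6 = -7.937×10^-8 C.
By Gauss's law, ∮E·dA = E·4πr² = Q_enc/ε₀.
E = |Q_enc|/(4πε₀r²) = (7.937e-8)/(4π·8.85×10^-12·(0.0867)²) = 9.49e4 N/C.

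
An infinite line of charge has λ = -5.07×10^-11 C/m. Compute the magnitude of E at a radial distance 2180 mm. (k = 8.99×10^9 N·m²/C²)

E ≈ 0.418 N/C

By cylindrical symmetry E is radial; use a coaxial Gaussian cylinder of radius 2180 mm and length L.
Q_enc = λL, so λ_enc = -5.07e-11 C/m.
Gauss's law: E·2πrL = λ_enc L/ε₀.
E = 2k|λ_enc|/r = 2(8.99×10^9)(5.07×10^-11)/(2.18) = 0.418 N/C.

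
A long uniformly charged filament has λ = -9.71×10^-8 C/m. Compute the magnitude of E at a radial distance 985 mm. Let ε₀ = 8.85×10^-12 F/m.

Take a coaxial cylindrical Gaussian surface of radius r = 985 mm and length L.
Q_enc = λL, so λ_enc = -9.71×10^-8 C/m.
Since E is radial and uniform over the curved surface, Φ = E·2πrL = Q_enc/ε₀ = λ_enc L/ε₀.
E = |λ_enc|/(2πε₀r) = (9.71×10^-8)/(2π·8.85×10^-12·0.985) = 1.77×10^3 N/C.

E ≈ 1.77×10^3 N/C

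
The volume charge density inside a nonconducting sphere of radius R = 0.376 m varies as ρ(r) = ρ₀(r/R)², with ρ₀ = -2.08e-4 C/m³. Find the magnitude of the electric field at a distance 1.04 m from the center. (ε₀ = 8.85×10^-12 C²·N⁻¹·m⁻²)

E = 2.31×10^5 N/C

Symmetry ⇒ E = E(r) r̂. Gaussian sphere of radius r = 1.04 m (r > R, all charge enclosed).
Q_enc = 4π ∫₀^R ρ₀(r'/R)^2 r'² dr' = 4πρ₀R³/5 = -2.779×10^-5 C.
Gauss's law: E·4πr² = Q_enc/ε₀.
E = |Q_enc|/(4πε₀r²) = (2.779×10^-5)/(4π·8.85×10^-12·(1.04)²) = 2.31×10^5 N/C.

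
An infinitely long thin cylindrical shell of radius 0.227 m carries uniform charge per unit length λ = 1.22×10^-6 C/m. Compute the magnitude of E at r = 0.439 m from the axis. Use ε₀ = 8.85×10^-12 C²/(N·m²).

5.00e4 N/C

Take a coaxial cylindrical Gaussian surface of radius r = 0.439 m and length L (r > 0.227 m).
The full line charge is enclosed: λ_enc = 1.22×10^-6 C/m.
Gauss's law: E·2πrL = λ_enc L/ε₀.
E = |λ_enc|/(2πε₀r) = (1.22e-6)/(2π·8.85×10^-12·0.439) = 5.00×10^4 N/C.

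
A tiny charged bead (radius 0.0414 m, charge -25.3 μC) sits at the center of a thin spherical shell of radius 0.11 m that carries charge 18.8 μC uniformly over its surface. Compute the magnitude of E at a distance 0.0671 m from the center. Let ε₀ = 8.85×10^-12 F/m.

5.05×10^7 N/C

Take a concentric spherical Gaussian surface of radius r = 0.0671 m (between the bodies, 0.0414 m < r < 0.11 m).
Only the inner charge is enclosed; the outer shell contributes nothing inside itself. Q_enc = -25.3 μC = -2.53×10^-5 C.
Gauss's law: E·4πr² = Q_enc/ε₀.
E = |Q_enc|/(4πε₀r²) = (2.53×10^-5)/(4π·8.85×10^-12·(0.0671)²) = 5.05×10^7 N/C.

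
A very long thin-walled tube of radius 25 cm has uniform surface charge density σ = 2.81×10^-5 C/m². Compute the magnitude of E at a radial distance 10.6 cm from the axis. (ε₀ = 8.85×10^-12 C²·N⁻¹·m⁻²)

E = 0 (no enclosed charge)

Choose a coaxial cylinder of radius r = 10.6 cm (arbitrary length L) as the Gaussian surface (r < 25 cm, inside the shell).
No charge is enclosed, so Gauss's law gives E·2πrL = 0 ⇒ E = 0.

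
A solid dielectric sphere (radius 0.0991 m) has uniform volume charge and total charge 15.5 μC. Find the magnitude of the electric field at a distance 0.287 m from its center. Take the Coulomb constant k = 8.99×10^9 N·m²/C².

Symmetry ⇒ E = E(r) r̂. Gaussian sphere of radius r = 0.287 m (r > R, so the entire charge is enclosed).
Q_enc = 15.5 μC = 1.55×10^-5 C.
By Gauss's law, ∮E·dA = E·4πr² = Q_enc/ε₀.
E = k|Q_enc|/r² = (8.99×10^9)(1.55e-5)/(0.287)² = 1.69e6 N/C.

|E| ≈ 1.69e6 N/C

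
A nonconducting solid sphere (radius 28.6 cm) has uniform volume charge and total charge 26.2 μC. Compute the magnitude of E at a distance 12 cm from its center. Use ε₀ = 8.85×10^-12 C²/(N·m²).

Symmetry ⇒ E = E(r) r̂. Gaussian sphere of radius r = 12 cm (r < R).
Only the charge within r is enclosed: Q_enc = Q·(r/R)³ = (26.2 μC)·(12 cm/28.6 cm)³ = 1.935×10^-6 C.
By Gauss's law, ∮E·dA = E·4πr² = Q_enc/ε₀.
E = |Q_enc|/(4πε₀r²) = (1.935e-6)/(4π·8.85×10^-12·(0.12)²) = 1.21×10^6 N/C.

|E| = 1.21×10^6 N/C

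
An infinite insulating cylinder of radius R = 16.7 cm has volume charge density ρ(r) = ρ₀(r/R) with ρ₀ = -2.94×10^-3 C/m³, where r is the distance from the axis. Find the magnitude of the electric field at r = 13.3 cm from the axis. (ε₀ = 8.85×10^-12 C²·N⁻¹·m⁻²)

1.17e7 N/C

Take a coaxial cylindrical Gaussian surface of radius r = 13.3 cm and length L (r < R).
Integrating ρ over the cross-section to radius r: λ_enc = (2πρ₀/R) ∫₀^r r'^2 dr' = 2πρ₀ r^3/(3·R) = -8.674×10^-5 C/m.
Since E is radial and uniform over the curved surface, Φ = E·2πrL = Q_enc/ε₀ = λ_enc L/ε₀.
E = |λ_enc|/(2πε₀r) = (8.674×10^-5)/(2π·8.85×10^-12·0.133) = 1.17×10^7 N/C.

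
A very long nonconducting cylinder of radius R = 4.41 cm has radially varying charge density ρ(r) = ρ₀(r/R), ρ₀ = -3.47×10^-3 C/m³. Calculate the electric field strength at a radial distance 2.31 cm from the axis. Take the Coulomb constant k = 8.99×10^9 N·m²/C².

Choose a coaxial cylinder of radius r = 2.31 cm (arbitrary length L) as the Gaussian surface (r < R).
λ_enc = ∫₀^r ρ(r')·2πr' dr' = (2πρ₀/R)·r^3/3 = -2.031×10^-6 C/m.
Gauss's law: E·2πrL = λ_enc L/ε₀.
E = 2k|λ_enc|/r = 2(8.99×10^9)(2.031e-6)/(0.0231) = 1.58×10^6 N/C.

E = 1.58×10^6 N/C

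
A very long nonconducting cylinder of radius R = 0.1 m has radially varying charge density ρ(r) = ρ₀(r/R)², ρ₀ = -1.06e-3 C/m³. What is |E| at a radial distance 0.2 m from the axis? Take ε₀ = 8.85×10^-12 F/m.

Coaxial Gaussian cylinder, radius r = 0.2 m, length L (r > R, full charge per length enclosed).
λ_enc = 2π ∫₀^R ρ₀(r'/R)^2 r' dr' = 2πρ₀R²/4 = -1.665×10^-5 C/m.
Gauss's law: E·2πrL = λ_enc L/ε₀.
E = |λ_enc|/(2πε₀r) = (1.665×10^-5)/(2π·8.85×10^-12·0.2) = 1.50e6 N/C.

|E| = 1.50×10^6 N/C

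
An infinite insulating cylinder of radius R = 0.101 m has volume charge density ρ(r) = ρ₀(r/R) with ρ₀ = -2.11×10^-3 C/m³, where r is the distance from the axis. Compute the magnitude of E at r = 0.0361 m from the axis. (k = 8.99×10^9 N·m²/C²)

Coaxial Gaussian cylinder, radius r = 0.0361 m, length L (r < R).
λ_enc = ∫₀^r ρ(r')·2πr' dr' = (2πρ₀/R)·r^3/3 = -2.058×10^-6 C/m.
Since E is radial and uniform over the curved surface, Φ = E·2πrL = Q_enc/ε₀ = λ_enc L/ε₀.
E = 2k|λ_enc|/r = 2(8.99×10^9)(2.058×10^-6)/(0.0361) = 1.03×10^6 N/C.

|E| = 1.03×10^6 N/C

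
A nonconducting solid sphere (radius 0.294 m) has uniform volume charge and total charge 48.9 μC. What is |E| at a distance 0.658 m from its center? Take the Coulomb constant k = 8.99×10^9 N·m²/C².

By spherical symmetry E is radial; choose a Gaussian sphere of radius r = 0.658 m (r > R, so the entire charge is enclosed).
Q_enc = 48.9 μC = 4.89×10^-5 C.
Applying ∮E·dA = Q_enc/ε₀ with Φ = E(4πr²):
E = k|Q_enc|/r² = (8.99×10^9)(4.89×10^-5)/(0.658)² = 1.02e6 N/C.

1.02×10^6 N/C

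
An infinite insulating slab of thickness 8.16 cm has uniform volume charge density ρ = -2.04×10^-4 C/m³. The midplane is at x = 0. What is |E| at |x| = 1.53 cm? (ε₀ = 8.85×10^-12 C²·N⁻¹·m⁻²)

By symmetry E is perpendicular to the slab. A Gaussian pillbox from −1.53 cm to +1.53 cm (face area A) lies entirely within the slab.
Q_enc = ρ·(2x)·A and flux = 2EA, so 2EA = 2ρxA/ε₀ ⇒ E = |ρ|x/ε₀.
E = (2.04e-4)(0.0153)/(8.85×10^-12) = 3.53×10^5 N/C.

|E| ≈ 3.53×10^5 N/C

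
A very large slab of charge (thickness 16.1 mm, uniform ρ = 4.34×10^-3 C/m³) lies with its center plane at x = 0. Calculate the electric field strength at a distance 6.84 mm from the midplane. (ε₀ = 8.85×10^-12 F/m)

|E| ≈ 3.35×10^6 N/C

By symmetry E is perpendicular to the slab. A Gaussian pillbox from −6.84 mm to +6.84 mm (face area A) lies entirely within the slab.
Q_enc = ρ·(2x)·A and flux = 2EA, so 2EA = 2ρxA/ε₀ ⇒ E = |ρ|x/ε₀.
E = (4.34×10^-3)(0.00684)/(8.85×10^-12) = 3.35×10^6 N/C.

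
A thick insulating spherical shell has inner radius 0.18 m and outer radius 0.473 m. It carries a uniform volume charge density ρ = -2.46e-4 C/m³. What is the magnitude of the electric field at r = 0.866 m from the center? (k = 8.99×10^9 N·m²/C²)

Take a concentric spherical Gaussian surface of radius r = 0.866 m (r > 0.473 m, enclosing the whole shell).
Q_enc = ρ·(4π/3)(b³ − a³) = (-2.46×10^-4)·(4π/3)·((0.473)³ − (0.18)³) = -1.03e-4 C.
Gauss's law: E·4πr² = Q_enc/ε₀.
E = k|Q_enc|/r² = (8.99×10^9)(1.03×10^-4)/(0.866)² = 1.24×10^6 N/C.

|E| = 1.24×10^6 N/C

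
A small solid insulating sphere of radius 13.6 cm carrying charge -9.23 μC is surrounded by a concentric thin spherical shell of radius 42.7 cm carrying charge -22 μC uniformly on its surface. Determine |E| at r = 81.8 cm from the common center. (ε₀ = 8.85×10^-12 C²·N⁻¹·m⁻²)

By spherical symmetry E is radial; choose a Gaussian sphere of radius r = 81.8 cm (r > 42.7 cm, enclosing both).
Q_enc = (-9.23 μC) + (-22 μC) = -3.123e-5 C.
Since E is radial and uniform over the Gaussian sphere, Φ = E·4πr² = Q_enc/ε₀.
E = |Q_enc|/(4πε₀r²) = (3.123×10^-5)/(4π·8.85×10^-12·(0.818)²) = 4.20e5 N/C.

4.20×10^5 V/m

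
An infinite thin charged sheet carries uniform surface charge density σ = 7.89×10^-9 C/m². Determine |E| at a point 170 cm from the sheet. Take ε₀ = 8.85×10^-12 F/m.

By planar symmetry E is perpendicular to the sheet and uniform; use a Gaussian pillbox with flat faces of area A on each side of the sheet.
Only the two end caps contribute flux: Φ = 2EA. With Q_enc = σA, Gauss's law gives E = |σ|/(2ε₀).
E = |σ|/(2ε₀) = (7.89×10^-9)/(2·8.85×10^-12) = 446 N/C.

E ≈ 446 N/C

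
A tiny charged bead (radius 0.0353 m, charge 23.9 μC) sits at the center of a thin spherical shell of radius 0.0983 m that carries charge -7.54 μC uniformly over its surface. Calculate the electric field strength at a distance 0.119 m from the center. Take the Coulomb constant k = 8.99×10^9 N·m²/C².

1.04×10^7 N/C

Take a concentric spherical Gaussian surface of radius r = 0.119 m (r > 0.0983 m, enclosing both).
Q_enc = (23.9 μC) + (-7.54 μC) = 1.636×10^-5 C.
Applying ∮E·dA = Q_enc/ε₀ with Φ = E(4πr²):
E = k|Q_enc|/r² = (8.99×10^9)(1.636×10^-5)/(0.119)² = 1.04e7 N/C.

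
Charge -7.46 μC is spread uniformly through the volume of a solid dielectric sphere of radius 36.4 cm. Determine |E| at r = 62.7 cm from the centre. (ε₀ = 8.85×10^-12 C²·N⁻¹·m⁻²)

By spherical symmetry E is radial; choose a Gaussian sphere of radius r = 62.7 cm (r > R, so the entire charge is enclosed).
Q_enc = -7.46 μC = -7.46×10^-6 C.
By Gauss's law, ∮E·dA = E·4πr² = Q_enc/ε₀.
E = |Q_enc|/(4πε₀r²) = (7.46e-6)/(4π·8.85×10^-12·(0.627)²) = 1.71×10^5 N/C.

1.71×10^5 V/m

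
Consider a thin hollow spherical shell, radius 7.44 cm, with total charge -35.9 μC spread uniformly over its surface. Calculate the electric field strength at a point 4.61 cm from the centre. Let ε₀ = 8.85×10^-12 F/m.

|E| = 0 N/C

Use a concentric Gaussian sphere at r = 4.61 cm (inside the shell, r < 7.44 cm).
All the charge is outside the Gaussian surface: Q_enc = 0, hence E = 0 everywhere inside the shell.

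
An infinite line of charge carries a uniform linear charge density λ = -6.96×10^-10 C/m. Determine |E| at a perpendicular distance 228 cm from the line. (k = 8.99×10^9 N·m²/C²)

5.49 V/m

By cylindrical symmetry E is radial; use a coaxial Gaussian cylinder of radius 228 cm and length L.
Q_enc = λL, so λ_enc = -6.96×10^-10 C/m.
Since E is radial and uniform over the curved surface, Φ = E·2πrL = Q_enc/ε₀ = λ_enc L/ε₀.
E = 2k|λ_enc|/r = 2(8.99×10^9)(6.96×10^-10)/(2.28) = 5.49 N/C.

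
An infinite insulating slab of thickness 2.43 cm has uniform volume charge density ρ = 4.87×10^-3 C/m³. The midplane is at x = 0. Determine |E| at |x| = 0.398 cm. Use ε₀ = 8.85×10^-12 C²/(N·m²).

By symmetry E is perpendicular to the slab. A Gaussian pillbox from −0.398 cm to +0.398 cm (face area A) lies entirely within the slab.
Q_enc = ρ·(2x)·A and flux = 2EA, so 2EA = 2ρxA/ε₀ ⇒ E = |ρ|x/ε₀.
E = (4.87e-3)(0.00398)/(8.85×10^-12) = 2.19×10^6 N/C.

E ≈ 2.19e6 N/C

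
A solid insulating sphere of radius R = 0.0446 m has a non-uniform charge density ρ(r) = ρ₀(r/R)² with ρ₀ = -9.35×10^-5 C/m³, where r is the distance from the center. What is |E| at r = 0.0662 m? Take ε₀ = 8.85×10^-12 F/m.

By spherical symmetry E is radial; choose a Gaussian sphere of radius r = 0.0662 m (r > R, all charge enclosed).
Q_enc = 4π ∫₀^R ρ₀(r'/R)^2 r'² dr' = 4πρ₀R³/5 = -2.085e-8 C.
Applying ∮E·dA = Q_enc/ε₀ with Φ = E(4πr²):
E = |Q_enc|/(4πε₀r²) = (2.085e-8)/(4π·8.85×10^-12·(0.0662)²) = 4.28×10^4 N/C.

4.28e4 N/C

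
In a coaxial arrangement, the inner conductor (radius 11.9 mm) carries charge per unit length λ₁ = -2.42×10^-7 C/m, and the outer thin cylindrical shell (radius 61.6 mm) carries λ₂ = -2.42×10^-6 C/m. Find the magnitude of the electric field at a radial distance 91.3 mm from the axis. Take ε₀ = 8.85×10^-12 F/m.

By cylindrical symmetry E is radial; use a coaxial Gaussian cylinder of radius 91.3 mm and length L (r > 61.6 mm, enclosing both).
λ_enc = λ₁ + λ₂ = (-2.42e-7) + (-2.42×10^-6) = -2.662×10^-6 C/m.
By Gauss's law (flux through the curved wall only), E·2πrL = λ_enc L/ε₀.
E = |λ_enc|/(2πε₀r) = (2.662e-6)/(2π·8.85×10^-12·0.0913) = 5.24e5 N/C.

|E| = 5.24×10^5 V/m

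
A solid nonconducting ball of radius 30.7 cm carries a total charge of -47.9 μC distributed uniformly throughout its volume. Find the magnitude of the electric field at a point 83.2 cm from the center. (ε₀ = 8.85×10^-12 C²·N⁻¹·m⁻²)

|E| = 6.22e5 N/C

Take a concentric spherical Gaussian surface of radius r = 83.2 cm (r > R, so the entire charge is enclosed).
Q_enc = -47.9 μC = -4.79e-5 C.
Applying ∮E·dA = Q_enc/ε₀ with Φ = E(4πr²):
E = |Q_enc|/(4πε₀r²) = (4.79×10^-5)/(4π·8.85×10^-12·(0.832)²) = 6.22×10^5 N/C.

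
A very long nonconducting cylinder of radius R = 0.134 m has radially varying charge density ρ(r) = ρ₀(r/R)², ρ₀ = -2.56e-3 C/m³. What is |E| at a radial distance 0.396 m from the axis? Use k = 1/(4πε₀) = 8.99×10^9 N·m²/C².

Choose a coaxial cylinder of radius r = 0.396 m (arbitrary length L) as the Gaussian surface (r > R, full charge per length enclosed).
λ_enc = 2π ∫₀^R ρ₀(r'/R)^2 r' dr' = 2πρ₀R²/4 = -7.221×10^-5 C/m.
Applying ∮E·dA = Q_enc/ε₀ with the end caps contributing no flux:
E = 2k|λ_enc|/r = 2(8.99×10^9)(7.221×10^-5)/(0.396) = 3.28×10^6 N/C.

|E| ≈ 3.28×10^6 V/m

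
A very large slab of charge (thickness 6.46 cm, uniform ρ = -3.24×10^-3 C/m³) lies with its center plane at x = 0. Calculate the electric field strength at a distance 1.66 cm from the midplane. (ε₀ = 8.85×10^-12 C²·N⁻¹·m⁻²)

|E| ≈ 6.08×10^6 V/m

By symmetry E is perpendicular to the slab. A Gaussian pillbox from −1.66 cm to +1.66 cm (face area A) lies entirely within the slab.
Q_enc = ρ·(2x)·A and flux = 2EA, so 2EA = 2ρxA/ε₀ ⇒ E = |ρ|x/ε₀.
E = (3.24×10^-3)(0.0166)/(8.85×10^-12) = 6.08e6 N/C.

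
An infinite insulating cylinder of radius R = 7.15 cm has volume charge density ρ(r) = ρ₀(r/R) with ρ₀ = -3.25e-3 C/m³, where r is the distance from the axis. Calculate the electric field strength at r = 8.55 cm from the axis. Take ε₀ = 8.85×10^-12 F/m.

Coaxial Gaussian cylinder, radius r = 8.55 cm, length L (r > R, full charge per length enclosed).
λ_enc = 2π ∫₀^R ρ₀(r'/R)^1 r' dr' = 2πρ₀R²/3 = -3.48e-5 C/m.
Since E is radial and uniform over the curved surface, Φ = E·2πrL = Q_enc/ε₀ = λ_enc L/ε₀.
E = |λ_enc|/(2πε₀r) = (3.48×10^-5)/(2π·8.85×10^-12·0.0855) = 7.32×10^6 N/C.

|E| ≈ 7.32×10^6 N/C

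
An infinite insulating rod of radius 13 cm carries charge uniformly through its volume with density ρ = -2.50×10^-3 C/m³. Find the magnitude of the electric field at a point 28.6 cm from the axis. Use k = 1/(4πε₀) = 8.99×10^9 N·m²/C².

E ≈ 8.34e6 N/C

Choose a coaxial cylinder of radius r = 28.6 cm (arbitrary length L) as the Gaussian surface (r > 13 cm, full cross-section enclosed).
λ_enc = ρ·πR² = (-2.50×10^-3)π(0.13)² = -1.327e-4 C/m.
Applying ∮E·dA = Q_enc/ε₀ with the end caps contributing no flux:
E = 2k|λ_enc|/r = 2(8.99×10^9)(1.327e-4)/(0.286) = 8.34×10^6 N/C.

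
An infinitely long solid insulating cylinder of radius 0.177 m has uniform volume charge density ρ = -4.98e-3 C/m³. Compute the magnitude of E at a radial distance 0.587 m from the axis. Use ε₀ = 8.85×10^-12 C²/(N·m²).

Coaxial Gaussian cylinder, radius r = 0.587 m, length L (r > 0.177 m, full cross-section enclosed).
λ_enc = ρ·πR² = (-4.98e-3)π(0.177)² = -4.901×10^-4 C/m.
By Gauss's law (flux through the curved wall only), E·2πrL = λ_enc L/ε₀.
E = |λ_enc|/(2πε₀r) = (4.901e-4)/(2π·8.85×10^-12·0.587) = 1.50×10^7 N/C.

E = 1.50×10^7 V/m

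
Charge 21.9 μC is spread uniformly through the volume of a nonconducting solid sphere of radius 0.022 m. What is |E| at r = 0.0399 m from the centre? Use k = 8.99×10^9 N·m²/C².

Use a concentric Gaussian sphere at r = 0.0399 m (r > R, so the entire charge is enclosed).
Q_enc = 21.9 μC = 2.19×10^-5 C.
Since E is radial and uniform over the Gaussian sphere, Φ = E·4πr² = Q_enc/ε₀.
E = k|Q_enc|/r² = (8.99×10^9)(2.19×10^-5)/(0.0399)² = 1.24×10^8 N/C.

|E| ≈ 1.24×10^8 V/m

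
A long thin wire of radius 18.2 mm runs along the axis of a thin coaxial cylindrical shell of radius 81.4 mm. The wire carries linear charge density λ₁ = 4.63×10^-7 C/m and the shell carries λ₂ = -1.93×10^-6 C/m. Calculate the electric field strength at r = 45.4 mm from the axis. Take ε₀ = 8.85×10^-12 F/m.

|E| = 1.83×10^5 N/C

By cylindrical symmetry E is radial; use a coaxial Gaussian cylinder of radius 45.4 mm and length L (between the conductors, 18.2 mm < r < 81.4 mm).
Only the inner wire is enclosed; the outer shell contributes nothing inside itself. λ_enc = λ₁ = 4.63×10^-7 C/m.
Since E is radial and uniform over the curved surface, Φ = E·2πrL = Q_enc/ε₀ = λ_enc L/ε₀.
E = |λ_enc|/(2πε₀r) = (4.63×10^-7)/(2π·8.85×10^-12·0.0454) = 1.83×10^5 N/C.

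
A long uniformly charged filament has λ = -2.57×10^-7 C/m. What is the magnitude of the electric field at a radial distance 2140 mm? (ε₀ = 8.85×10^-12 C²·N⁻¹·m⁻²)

|E| = 2.16e3 N/C

By cylindrical symmetry E is radial; use a coaxial Gaussian cylinder of radius 2140 mm and length L.
Q_enc = λL, so λ_enc = -2.57×10^-7 C/m.
Gauss's law: E·2πrL = λ_enc L/ε₀.
E = |λ_enc|/(2πε₀r) = (2.57e-7)/(2π·8.85×10^-12·2.14) = 2.16×10^3 N/C.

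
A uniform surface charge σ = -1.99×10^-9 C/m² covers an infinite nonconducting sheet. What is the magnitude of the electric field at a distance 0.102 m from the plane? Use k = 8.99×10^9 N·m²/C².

|E| = 112 N/C

By planar symmetry E is perpendicular to the sheet and uniform; use a Gaussian pillbox with flat faces of area A on each side of the sheet.
Flux Φ = 2EA and Q_enc = σA, so 2EA = σA/ε₀ ⇒ E = |σ|/(2ε₀), independent of distance.
E = 2πk|σ| = 2π(8.99×10^9)(1.99e-9) = 112 N/C.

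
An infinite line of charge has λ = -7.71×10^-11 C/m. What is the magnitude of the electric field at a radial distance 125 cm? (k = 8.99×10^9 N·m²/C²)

E = 1.11 N/C

Coaxial Gaussian cylinder, radius r = 125 cm, length L.
Q_enc = λL, so λ_enc = -7.71e-11 C/m.
Applying ∮E·dA = Q_enc/ε₀ with the end caps contributing no flux:
E = 2k|λ_enc|/r = 2(8.99×10^9)(7.71×10^-11)/(1.25) = 1.11 N/C.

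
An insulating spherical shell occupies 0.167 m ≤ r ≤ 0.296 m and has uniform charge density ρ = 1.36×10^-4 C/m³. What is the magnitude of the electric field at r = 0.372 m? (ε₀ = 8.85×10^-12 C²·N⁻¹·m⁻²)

E ≈ 7.88e5 V/m

By spherical symmetry E is radial; choose a Gaussian sphere of radius r = 0.372 m (r > 0.296 m, enclosing the whole shell).
Q_enc = ρ·(4π/3)(b³ − a³) = (1.36×10^-4)·(4π/3)·((0.296)³ − (0.167)³) = 1.212e-5 C.
Since E is radial and uniform over the Gaussian sphere, Φ = E·4πr² = Q_enc/ε₀.
E = |Q_enc|/(4πε₀r²) = (1.212×10^-5)/(4π·8.85×10^-12·(0.372)²) = 7.88×10^5 N/C.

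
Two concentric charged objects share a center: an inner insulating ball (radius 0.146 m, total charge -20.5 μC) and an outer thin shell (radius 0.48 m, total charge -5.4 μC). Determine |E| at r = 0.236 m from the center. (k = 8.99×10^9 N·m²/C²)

E ≈ 3.31×10^6 V/m

Use a concentric Gaussian sphere at r = 0.236 m (between the bodies, 0.146 m < r < 0.48 m).
Only the inner charge is enclosed; the outer shell contributes nothing inside itself. Q_enc = -20.5 μC = -2.05×10^-5 C.
Applying ∮E·dA = Q_enc/ε₀ with Φ = E(4πr²):
E = k|Q_enc|/r² = (8.99×10^9)(2.05×10^-5)/(0.236)² = 3.31×10^6 N/C.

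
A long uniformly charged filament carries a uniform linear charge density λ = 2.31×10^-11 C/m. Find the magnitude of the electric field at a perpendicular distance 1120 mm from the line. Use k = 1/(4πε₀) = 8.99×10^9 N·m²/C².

By cylindrical symmetry E is radial; use a coaxial Gaussian cylinder of radius 1120 mm and length L.
Q_enc = λL, so λ_enc = 2.31×10^-11 C/m.
Applying ∮E·dA = Q_enc/ε₀ with the end caps contributing no flux:
E = 2k|λ_enc|/r = 2(8.99×10^9)(2.31e-11)/(1.12) = 0.371 N/C.

|E| ≈ 0.371 N/C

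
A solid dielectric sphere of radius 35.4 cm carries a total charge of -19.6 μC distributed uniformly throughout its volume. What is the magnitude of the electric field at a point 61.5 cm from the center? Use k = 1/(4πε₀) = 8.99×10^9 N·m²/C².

E = 4.66×10^5 N/C

Take a concentric spherical Gaussian surface of radius r = 61.5 cm (r > R, so the entire charge is enclosed).
Q_enc = -19.6 μC = -1.96×10^-5 C.
Since E is radial and uniform over the Gaussian sphere, Φ = E·4πr² = Q_enc/ε₀.
E = k|Q_enc|/r² = (8.99×10^9)(1.96×10^-5)/(0.615)² = 4.66×10^5 N/C.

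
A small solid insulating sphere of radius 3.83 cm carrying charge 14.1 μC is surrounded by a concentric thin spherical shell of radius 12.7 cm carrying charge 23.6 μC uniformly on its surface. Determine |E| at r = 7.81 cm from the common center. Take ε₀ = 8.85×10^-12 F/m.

Symmetry ⇒ E = E(r) r̂. Gaussian sphere of radius r = 7.81 cm (between the bodies, 3.83 cm < r < 12.7 cm).
The shell at 12.7 cm lies outside the Gaussian surface, so Q_enc = 14.1 μC = 1.41×10^-5 C.
Since E is radial and uniform over the Gaussian sphere, Φ = E·4πr² = Q_enc/ε₀.
E = |Q_enc|/(4πε₀r²) = (1.41e-5)/(4π·8.85×10^-12·(0.0781)²) = 2.08e7 N/C.

|E| ≈ 2.08×10^7 N/C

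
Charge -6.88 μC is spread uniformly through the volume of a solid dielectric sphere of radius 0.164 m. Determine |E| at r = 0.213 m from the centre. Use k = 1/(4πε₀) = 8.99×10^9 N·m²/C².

1.36e6 V/m

Use a concentric Gaussian sphere at r = 0.213 m (r > R, so the entire charge is enclosed).
Q_enc = -6.88 μC = -6.88×10^-6 C.
Gauss's law: E·4πr² = Q_enc/ε₀.
E = k|Q_enc|/r² = (8.99×10^9)(6.88×10^-6)/(0.213)² = 1.36×10^6 N/C.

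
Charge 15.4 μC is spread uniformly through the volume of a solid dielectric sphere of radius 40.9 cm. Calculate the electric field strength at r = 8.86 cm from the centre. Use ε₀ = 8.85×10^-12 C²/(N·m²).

Use a concentric Gaussian sphere at r = 8.86 cm (r < R).
For a uniform sphere the enclosed fraction is (r/R)³, so Q_enc = (15.4 μC)(0.0886/0.409)³ = 1.565e-7 C.
By Gauss's law, ∮E·dA = E·4πr² = Q_enc/ε₀.
E = |Q_enc|/(4πε₀r²) = (1.565×10^-7)/(4π·8.85×10^-12·(0.0886)²) = 1.79×10^5 N/C.

E ≈ 1.79×10^5 N/C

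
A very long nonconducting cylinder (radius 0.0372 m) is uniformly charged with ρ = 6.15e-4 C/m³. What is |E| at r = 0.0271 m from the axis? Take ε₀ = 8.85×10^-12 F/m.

By cylindrical symmetry E is radial; use a coaxial Gaussian cylinder of radius 0.0271 m and length L (r < R).
Charge inside radius r per length L is ρ·πr²·L, so λ_enc = ρπr² = 1.419×10^-6 C/m.
By Gauss's law (flux through the curved wall only), E·2πrL = λ_enc L/ε₀.
E = |λ_enc|/(2πε₀r) = (1.419e-6)/(2π·8.85×10^-12·0.0271) = 9.42×10^5 N/C.

|E| = 9.42×10^5 N/C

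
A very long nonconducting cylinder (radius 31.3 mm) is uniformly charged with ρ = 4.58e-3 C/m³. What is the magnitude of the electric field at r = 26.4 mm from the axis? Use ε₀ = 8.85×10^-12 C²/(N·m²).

Take a coaxial cylindrical Gaussian surface of radius r = 26.4 mm and length L (r < R).
Charge inside radius r per length L is ρ·πr²·L, so λ_enc = ρπr² = 1.003×10^-5 C/m.
By Gauss's law (flux through the curved wall only), E·2πrL = λ_enc L/ε₀.
E = |λ_enc|/(2πε₀r) = (1.003×10^-5)/(2π·8.85×10^-12·0.0264) = 6.83e6 N/C.

6.83×10^6 N/C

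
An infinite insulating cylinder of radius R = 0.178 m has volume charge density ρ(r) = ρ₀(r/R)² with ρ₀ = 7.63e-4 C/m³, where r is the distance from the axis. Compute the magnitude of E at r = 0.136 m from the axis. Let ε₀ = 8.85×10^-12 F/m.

Take a coaxial cylindrical Gaussian surface of radius r = 0.136 m and length L (r < R).
λ_enc = ∫₀^r ρ(r')·2πr' dr' = (2πρ₀/R²)·r^4/4 = 1.294×10^-5 C/m.
Gauss's law: E·2πrL = λ_enc L/ε₀.
E = |λ_enc|/(2πε₀r) = (1.294×10^-5)/(2π·8.85×10^-12·0.136) = 1.71e6 N/C.

|E| = 1.71e6 V/m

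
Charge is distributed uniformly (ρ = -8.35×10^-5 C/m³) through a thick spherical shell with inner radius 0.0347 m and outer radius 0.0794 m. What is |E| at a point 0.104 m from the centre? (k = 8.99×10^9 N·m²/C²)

Symmetry ⇒ E = E(r) r̂. Gaussian sphere of radius r = 0.104 m (r > 0.0794 m, enclosing the whole shell).
Q_enc = ρ·(4π/3)(b³ − a³) = (-8.35×10^-5)·(4π/3)·((0.0794)³ − (0.0347)³) = -1.605×10^-7 C.
Applying ∮E·dA = Q_enc/ε₀ with Φ = E(4πr²):
E = k|Q_enc|/r² = (8.99×10^9)(1.605×10^-7)/(0.104)² = 1.33×10^5 N/C.

|E| = 1.33×10^5 V/m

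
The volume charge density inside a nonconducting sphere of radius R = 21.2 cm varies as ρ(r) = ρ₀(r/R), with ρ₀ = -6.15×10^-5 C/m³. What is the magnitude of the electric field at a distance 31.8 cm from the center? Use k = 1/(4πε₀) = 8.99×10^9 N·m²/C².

Use a concentric Gaussian sphere at r = 31.8 cm (r > R, all charge enclosed).
Q_enc = 4π ∫₀^R ρ₀(r'/R)^1 r'² dr' = 4πρ₀R³/4 = -1.841×10^-6 C.
Applying ∮E·dA = Q_enc/ε₀ with Φ = E(4πr²):
E = k|Q_enc|/r² = (8.99×10^9)(1.841×10^-6)/(0.318)² = 1.64×10^5 N/C.

E ≈ 1.64×10^5 N/C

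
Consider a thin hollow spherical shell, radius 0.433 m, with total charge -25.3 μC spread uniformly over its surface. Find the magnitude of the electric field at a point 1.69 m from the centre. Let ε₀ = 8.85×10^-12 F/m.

By spherical symmetry E is radial; choose a Gaussian sphere of radius r = 1.69 m (r > 0.433 m).
The entire shell is enclosed: Q_enc = -2.53e-5 C.
By Gauss's law, ∮E·dA = E·4πr² = Q_enc/ε₀.
E = |Q_enc|/(4πε₀r²) = (2.53e-5)/(4π·8.85×10^-12·(1.69)²) = 7.97×10^4 N/C.

E ≈ 7.97e4 N/C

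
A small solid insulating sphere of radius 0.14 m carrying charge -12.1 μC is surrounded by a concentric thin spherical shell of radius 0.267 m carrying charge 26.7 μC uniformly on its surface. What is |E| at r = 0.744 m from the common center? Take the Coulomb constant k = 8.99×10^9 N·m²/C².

Take a concentric spherical Gaussian surface of radius r = 0.744 m (r > 0.267 m, enclosing both).
Q_enc = (-12.1 μC) + (26.7 μC) = 1.46×10^-5 C.
Gauss's law: E·4πr² = Q_enc/ε₀.
E = k|Q_enc|/r² = (8.99×10^9)(1.46e-5)/(0.744)² = 2.37e5 N/C.

E ≈ 2.37×10^5 N/C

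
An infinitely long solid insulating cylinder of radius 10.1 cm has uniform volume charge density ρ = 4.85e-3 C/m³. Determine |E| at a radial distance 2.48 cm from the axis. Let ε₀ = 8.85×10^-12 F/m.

Take a coaxial cylindrical Gaussian surface of radius r = 2.48 cm and length L (r < R).
Enclosed charge per unit length: λ_enc = ρ·πr² = (4.85×10^-3)π(0.0248)² = 9.371×10^-6 C/m.
Since E is radial and uniform over the curved surface, Φ = E·2πrL = Q_enc/ε₀ = λ_enc L/ε₀.
E = |λ_enc|/(2πε₀r) = (9.371×10^-6)/(2π·8.85×10^-12·0.0248) = 6.80×10^6 N/C.

E ≈ 6.80e6 V/m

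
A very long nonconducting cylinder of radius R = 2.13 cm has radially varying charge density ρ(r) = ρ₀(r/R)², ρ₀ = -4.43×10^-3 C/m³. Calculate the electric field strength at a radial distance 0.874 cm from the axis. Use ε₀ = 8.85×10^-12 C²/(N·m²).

Take a coaxial cylindrical Gaussian surface of radius r = 0.874 cm and length L (r < R).
Integrating ρ over the cross-section to radius r: λ_enc = (2πρ₀/R²) ∫₀^r r'^3 dr' = 2πρ₀ r^4/(4·R²) = -8.95×10^-8 C/m.
Since E is radial and uniform over the curved surface, Φ = E·2πrL = Q_enc/ε₀ = λ_enc L/ε₀.
E = |λ_enc|/(2πε₀r) = (8.95×10^-8)/(2π·8.85×10^-12·0.00874) = 1.84×10^5 N/C.

E ≈ 1.84×10^5 N/C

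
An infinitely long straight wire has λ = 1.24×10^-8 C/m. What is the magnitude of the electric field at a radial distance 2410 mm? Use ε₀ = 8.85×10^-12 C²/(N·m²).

Choose a coaxial cylinder of radius r = 2410 mm (arbitrary length L) as the Gaussian surface.
Q_enc = λL, so λ_enc = 1.24e-8 C/m.
Applying ∮E·dA = Q_enc/ε₀ with the end caps contributing no flux:
E = |λ_enc|/(2πε₀r) = (1.24e-8)/(2π·8.85×10^-12·2.41) = 92.5 N/C.

E = 92.5 N/C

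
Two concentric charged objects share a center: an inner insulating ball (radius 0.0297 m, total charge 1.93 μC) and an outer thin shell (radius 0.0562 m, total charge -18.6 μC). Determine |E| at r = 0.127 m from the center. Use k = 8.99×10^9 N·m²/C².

Use a concentric Gaussian sphere at r = 0.127 m (r > 0.0562 m, enclosing both).
Q_enc = (1.93 μC) + (-18.6 μC) = -1.667×10^-5 C.
Gauss's law: E·4πr² = Q_enc/ε₀.
E = k|Q_enc|/r² = (8.99×10^9)(1.667×10^-5)/(0.127)² = 9.29×10^6 N/C.

E ≈ 9.29e6 N/C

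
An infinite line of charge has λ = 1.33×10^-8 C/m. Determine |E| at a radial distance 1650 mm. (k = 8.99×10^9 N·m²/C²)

E = 145 V/m

Choose a coaxial cylinder of radius r = 1650 mm (arbitrary length L) as the Gaussian surface.
Q_enc = λL, so λ_enc = 1.33×10^-8 C/m.
By Gauss's law (flux through the curved wall only), E·2πrL = λ_enc L/ε₀.
E = 2k|λ_enc|/r = 2(8.99×10^9)(1.33×10^-8)/(1.65) = 145 N/C.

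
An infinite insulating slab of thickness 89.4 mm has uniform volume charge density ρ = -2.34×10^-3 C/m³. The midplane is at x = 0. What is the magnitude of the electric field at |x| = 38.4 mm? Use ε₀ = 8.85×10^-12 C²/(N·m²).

By symmetry E is perpendicular to the slab. A Gaussian pillbox from −38.4 mm to +38.4 mm (face area A) lies entirely within the slab.
Q_enc = ρ·(2x)·A and flux = 2EA, so 2EA = 2ρxA/ε₀ ⇒ E = |ρ|x/ε₀.
E = (2.34×10^-3)(0.0384)/(8.85×10^-12) = 1.02×10^7 N/C.

|E| ≈ 1.02e7 N/C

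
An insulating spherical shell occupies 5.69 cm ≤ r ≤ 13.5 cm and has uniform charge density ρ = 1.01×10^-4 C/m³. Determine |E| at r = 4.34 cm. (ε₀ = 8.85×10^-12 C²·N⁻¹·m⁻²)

Use a concentric Gaussian sphere at r = 4.34 cm (r < 5.69 cm, inside the empty cavity).
No charge is enclosed, so by Gauss's law E·4πr² = 0 ⇒ E = 0.

E = 0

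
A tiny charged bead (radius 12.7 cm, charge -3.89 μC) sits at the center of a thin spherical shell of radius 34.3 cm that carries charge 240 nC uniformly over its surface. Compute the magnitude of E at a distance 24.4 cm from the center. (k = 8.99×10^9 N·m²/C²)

Use a concentric Gaussian sphere at r = 24.4 cm (between the bodies, 12.7 cm < r < 34.3 cm).
The shell at 34.3 cm lies outside the Gaussian surface, so Q_enc = -3.89 μC = -3.89×10^-6 C.
Applying ∮E·dA = Q_enc/ε₀ with Φ = E(4πr²):
E = k|Q_enc|/r² = (8.99×10^9)(3.89×10^-6)/(0.244)² = 5.87e5 N/C.

5.87×10^5 N/C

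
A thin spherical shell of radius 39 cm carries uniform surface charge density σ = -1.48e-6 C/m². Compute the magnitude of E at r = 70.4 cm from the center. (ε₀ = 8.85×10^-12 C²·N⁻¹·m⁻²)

5.13×10^4 V/m

Symmetry ⇒ E = E(r) r̂. Gaussian sphere of radius r = 70.4 cm (r > 39 cm).
The entire shell is enclosed: Q_enc = σ·4πR² = (-1.48×10^-6)·4π·(0.39)² = -2.829×10^-6 C.
Since E is radial and uniform over the Gaussian sphere, Φ = E·4πr² = Q_enc/ε₀.
E = |Q_enc|/(4πε₀r²) = (2.829×10^-6)/(4π·8.85×10^-12·(0.704)²) = 5.13×10^4 N/C.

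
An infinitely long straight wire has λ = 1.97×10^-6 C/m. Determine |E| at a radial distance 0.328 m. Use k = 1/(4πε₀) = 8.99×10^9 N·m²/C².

|E| ≈ 1.08e5 N/C

By cylindrical symmetry E is radial; use a coaxial Gaussian cylinder of radius 0.328 m and length L.
Q_enc = λL, so λ_enc = 1.97×10^-6 C/m.
Applying ∮E·dA = Q_enc/ε₀ with the end caps contributing no flux:
E = 2k|λ_enc|/r = 2(8.99×10^9)(1.97×10^-6)/(0.328) = 1.08×10^5 N/C.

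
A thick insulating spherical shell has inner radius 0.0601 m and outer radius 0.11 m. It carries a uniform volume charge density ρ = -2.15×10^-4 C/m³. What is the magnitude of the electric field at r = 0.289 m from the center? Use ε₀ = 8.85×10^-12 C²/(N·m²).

Symmetry ⇒ E = E(r) r̂. Gaussian sphere of radius r = 0.289 m (r > 0.11 m, enclosing the whole shell).
Q_enc = ρ·(4π/3)(b³ − a³) = (-2.15×10^-4)·(4π/3)·((0.11)³ − (0.0601)³) = -1.003×10^-6 C.
Since E is radial and uniform over the Gaussian sphere, Φ = E·4πr² = Q_enc/ε₀.
E = |Q_enc|/(4πε₀r²) = (1.003×10^-6)/(4π·8.85×10^-12·(0.289)²) = 1.08e5 N/C.

|E| = 1.08×10^5 V/m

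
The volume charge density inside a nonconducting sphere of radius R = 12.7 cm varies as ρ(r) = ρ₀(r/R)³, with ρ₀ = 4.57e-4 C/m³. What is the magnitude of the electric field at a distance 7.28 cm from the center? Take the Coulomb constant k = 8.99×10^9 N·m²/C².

By spherical symmetry E is radial; choose a Gaussian sphere of radius r = 7.28 cm (r < R).
Integrate the density: Q_enc = 4π ∫₀^r ρ₀(r'/R)^3 r'² dr' = 4πρ₀ r^6/(6·R³) = 6.956×10^-8 C.
By Gauss's law, ∮E·dA = E·4πr² = Q_enc/ε₀.
E = k|Q_enc|/r² = (8.99×10^9)(6.956e-8)/(0.0728)² = 1.18×10^5 N/C.

|E| = 1.18e5 N/C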